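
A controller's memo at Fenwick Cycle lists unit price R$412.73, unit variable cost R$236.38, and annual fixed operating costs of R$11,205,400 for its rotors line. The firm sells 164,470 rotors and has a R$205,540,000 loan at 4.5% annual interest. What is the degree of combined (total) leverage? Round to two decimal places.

Total contribution margin = 164,470 × R$176.35 = R$29,004,284.50.
Subtracting fixed costs: EBIT = R$29,004,284.50 − R$11,205,400 = R$17,798,884.50. Interest = R$9,249,300.00.
DOL = R$29,004,284.50 ÷ R$17,798,884.50 = 1.6296; DFL = R$17,798,884.50 ÷ R$8,549,584.50 = 2.0818.
DCL = DOL × DFL = 1.6296 × 2.0818 = 3.3925.

3.39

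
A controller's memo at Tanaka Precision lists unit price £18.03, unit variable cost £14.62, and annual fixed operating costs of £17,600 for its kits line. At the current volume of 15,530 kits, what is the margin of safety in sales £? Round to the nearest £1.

Each unit contributes £18.03 − £14.62 = £3.41. Break-even units = £17,600 ÷ £3.41 = 5,161.29; break-even revenue = 5,161.29 × £18.03 = £93,058.06.
Current sales = 15,530 × £18.03 = £280,005.90.
Margin of safety = £280,005.90 − £93,058.06 = £186,948.

£186,948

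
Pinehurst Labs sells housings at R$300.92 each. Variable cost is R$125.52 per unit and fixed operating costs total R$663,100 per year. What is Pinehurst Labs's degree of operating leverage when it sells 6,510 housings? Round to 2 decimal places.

2.39

Total contribution margin = 6,510 × R$175.40 = R$1,141,854.00.
Subtracting fixed costs: EBIT = R$1,141,854.00 − R$663,100 = R$478,754.00.
DOL = contribution ÷ EBIT = R$1,141,854.00 ÷ R$478,754.00 = 2.3851.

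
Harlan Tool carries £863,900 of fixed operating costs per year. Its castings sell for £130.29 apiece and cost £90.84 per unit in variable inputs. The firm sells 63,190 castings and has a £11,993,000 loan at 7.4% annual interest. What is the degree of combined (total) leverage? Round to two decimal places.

At 63,190 units, contribution = 63,190 × £39.45 = £2,492,845.50.
EBIT = £2,492,845.50 − £863,900 = £1,628,945.50. Interest = £887,482.00, so EBIT − I = £741,463.50.
Degree of total leverage = total CM / (EBIT − interest) = £2,492,845.50 / £741,463.50 = 3.3621.

3.36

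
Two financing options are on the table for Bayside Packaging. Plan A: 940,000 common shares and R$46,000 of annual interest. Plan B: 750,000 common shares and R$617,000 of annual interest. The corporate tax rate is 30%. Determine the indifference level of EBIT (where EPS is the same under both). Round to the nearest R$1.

R$2,870,947

At indifference, (EBIT − 46,000)(1 − t)/940,000 = (EBIT − 617,000)(1 − t)/750,000.
Cancelling (1 − t) and cross-multiplying: 750,000·(EBIT − 46,000) = 940,000·(EBIT − 617,000).
EBIT × (940,000 − 750,000) = 617,000 × 940,000 − 46,000 × 750,000 = 545,480,000,000, so EBIT = 545,480,000,000 ÷ 190,000 = 2,870,947.37.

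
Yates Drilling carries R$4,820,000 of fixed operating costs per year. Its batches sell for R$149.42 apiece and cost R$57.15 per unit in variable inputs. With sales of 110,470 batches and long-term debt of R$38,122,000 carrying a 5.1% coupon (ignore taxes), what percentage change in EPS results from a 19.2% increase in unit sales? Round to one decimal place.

+57.1%

At 110,470 units, contribution = 110,470 × R$92.27 = R$10,193,066.90.
EBIT = R$10,193,066.90 − R$4,820,000 = R$5,373,066.90.
After interest of R$1,944,222.00, pre-tax earnings = R$3,428,844.90.
Degree of combined leverage = contribution ÷ (EBIT − I) = R$10,193,066.90 ÷ R$3,428,844.90 = 2.9727.
EPS therefore changes by 2.9727 × (+19.2%) = +57.1%.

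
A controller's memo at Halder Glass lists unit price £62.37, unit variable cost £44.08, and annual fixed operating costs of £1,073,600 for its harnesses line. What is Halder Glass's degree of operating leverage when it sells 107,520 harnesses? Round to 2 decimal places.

2.20

At 107,520 units, contribution = 107,520 × £18.29 = £1,966,540.80.
Operating income = contribution − fixed costs = £1,966,540.80 − £1,073,600 = £892,940.80.
So DOL = total CM / EBIT = £1,966,540.80 / £892,940.80 = 2.2023.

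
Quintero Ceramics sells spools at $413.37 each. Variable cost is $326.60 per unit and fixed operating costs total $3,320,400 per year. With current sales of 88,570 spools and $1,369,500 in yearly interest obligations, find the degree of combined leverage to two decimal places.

At 88,570 units, contribution = 88,570 × $86.77 = $7,685,218.90.
Subtracting fixed costs: EBIT = $7,685,218.90 − $3,320,400 = $4,364,818.90. Interest = $1,369,500.00.
DOL = $7,685,218.90 ÷ $4,364,818.90 = 1.7607; DFL = $4,364,818.90 ÷ $2,995,318.90 = 1.4572.
Combined leverage = 1.7607 × 1.4572 = 2.5657.

2.57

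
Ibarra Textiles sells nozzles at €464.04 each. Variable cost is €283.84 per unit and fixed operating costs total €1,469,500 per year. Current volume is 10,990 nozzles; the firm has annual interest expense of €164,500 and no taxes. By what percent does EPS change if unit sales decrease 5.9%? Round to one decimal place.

-33.7%

At 10,990 units, contribution = 10,990 × €180.20 = €1,980,398.00.
Subtracting fixed costs: EBIT = €1,980,398.00 − €1,469,500 = €510,898.00.
Interest = €164,500.00, so EBIT − I = €346,398.00.
Degree of combined leverage = contribution ÷ (EBIT − I) = €1,980,398.00 ÷ €346,398.00 = 5.7171.
%ΔEPS = DCL × %ΔSales = 5.7171 × -5.9% = -33.7%.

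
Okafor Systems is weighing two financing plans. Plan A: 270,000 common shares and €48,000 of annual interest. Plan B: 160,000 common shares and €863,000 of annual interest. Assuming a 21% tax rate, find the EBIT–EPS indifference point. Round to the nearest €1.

€2,048,455

Set EPS_A = EPS_B: (EBIT − €48,000)(1 − 0.21) ÷ 270,000 = (EBIT − €863,000)(1 − 0.21) ÷ 160,000.
The (1 − t) factor cancels: (EBIT − 48,000) × 160,000 = (EBIT − 863,000) × 270,000.
Solving, EBIT = (863,000·270,000 − 48,000·160,000) / (270,000 − 160,000) = 225,330,000,000 / 110,000 = 2,048,454.55.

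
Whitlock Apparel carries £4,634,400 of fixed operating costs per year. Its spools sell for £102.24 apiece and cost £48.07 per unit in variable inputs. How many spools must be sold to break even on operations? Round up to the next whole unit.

85,553 spools

Contribution margin per unit = £102.24 − £48.07 = £54.17.
Break-even volume = fixed costs ÷ CM per unit = £4,634,400 ÷ £54.17 = 85,552.89, so 85,553 spools.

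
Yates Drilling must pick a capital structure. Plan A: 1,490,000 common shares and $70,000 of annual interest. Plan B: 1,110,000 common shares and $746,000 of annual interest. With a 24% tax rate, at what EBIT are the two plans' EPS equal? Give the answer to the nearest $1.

Set EPS_A = EPS_B: (EBIT − $70,000)(1 − 0.24) ÷ 1,490,000 = (EBIT − $746,000)(1 − 0.24) ÷ 1,110,000.
Cancelling (1 − t) and cross-multiplying: 1,110,000·(EBIT − 70,000) = 1,490,000·(EBIT − 746,000).
Solving, EBIT = (746,000·1,490,000 − 70,000·1,110,000) / (1,490,000 − 1,110,000) = 1,033,840,000,000 / 380,000 = 2,720,631.58.

$2,720,632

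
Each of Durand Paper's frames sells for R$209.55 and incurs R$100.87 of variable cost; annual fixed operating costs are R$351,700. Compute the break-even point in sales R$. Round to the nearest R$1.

Contribution margin per unit = R$209.55 − R$100.87 = R$108.68, a CM ratio of R$108.68 ÷ R$209.55 = 0.5186.
Break-even revenue = fixed costs × price ÷ CM = R$351,700 × R$209.55 ÷ R$108.68 = R$678,126.

R$678,126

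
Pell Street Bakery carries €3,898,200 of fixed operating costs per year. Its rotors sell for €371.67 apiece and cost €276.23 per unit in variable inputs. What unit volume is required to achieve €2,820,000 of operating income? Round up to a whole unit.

70,392 rotors

Each unit contributes €371.67 − €276.23 = €95.44.
Required volume = (fixed costs + target profit) ÷ CM = (€3,898,200 + €2,820,000) ÷ €95.44 = 70,391.87, so 70,392 rotors.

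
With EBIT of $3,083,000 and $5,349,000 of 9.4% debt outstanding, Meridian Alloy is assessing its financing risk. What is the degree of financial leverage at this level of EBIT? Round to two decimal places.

1.19

Annual interest charges come to $502,806.00.
Degree of financial leverage = EBIT / (EBIT − interest) = $3,083,000 / $2,580,194.00 = 1.1949.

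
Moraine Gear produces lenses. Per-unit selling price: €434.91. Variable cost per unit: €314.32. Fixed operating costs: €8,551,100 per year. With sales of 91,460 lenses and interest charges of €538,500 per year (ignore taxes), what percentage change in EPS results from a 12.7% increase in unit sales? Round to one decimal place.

Total contribution margin = 91,460 × €120.59 = €11,029,161.40.
EBIT = €11,029,161.40 − €8,551,100 = €2,478,061.40.
After interest of €538,500.00, pre-tax earnings = €1,939,561.40.
DCL = total CM / (EBIT − I) = €11,029,161.40 / €1,939,561.40 = 5.6864.
%ΔEPS = DCL × %ΔSales = 5.6864 × +12.7% = +72.2%.

+72.2%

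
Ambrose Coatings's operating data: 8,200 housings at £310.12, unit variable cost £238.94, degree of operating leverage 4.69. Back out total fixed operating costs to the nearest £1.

£459,225

Total contribution margin = 8,200 × £71.18 = £583,676.00.
Since DOL = CM ÷ EBIT, EBIT = £583,676.00 ÷ 4.69 = £124,451.17.
And FC = contribution − EBIT = £583,676.00 − £124,451.17 = £459,225.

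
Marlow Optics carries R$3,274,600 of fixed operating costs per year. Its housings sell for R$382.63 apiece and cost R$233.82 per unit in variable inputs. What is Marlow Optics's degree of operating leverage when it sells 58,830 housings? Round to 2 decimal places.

At 58,830 units, contribution = 58,830 × R$148.81 = R$8,754,492.30.
EBIT = R$8,754,492.30 − R$3,274,600 = R$5,479,892.30.
Degree of operating leverage = R$8,754,492.30 / R$5,479,892.30 = 1.5976.

1.60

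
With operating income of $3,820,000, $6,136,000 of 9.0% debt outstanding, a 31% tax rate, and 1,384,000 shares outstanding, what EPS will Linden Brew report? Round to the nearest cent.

$1.63

Interest = $552,240.00, so EBT = $3,820,000 − $552,240.00 = $3,267,760.00.
After tax at 31%: net income = $3,267,760.00 × 0.69 = $2,254,754.40.
EPS = $2,254,754.40 ÷ 1,384,000 = $1.63.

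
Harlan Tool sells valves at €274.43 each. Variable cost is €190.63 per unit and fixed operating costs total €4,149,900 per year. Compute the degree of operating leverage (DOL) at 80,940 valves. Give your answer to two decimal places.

2.58

Contribution at this volume is 80,940 × €83.80 = €6,782,772.00.
Operating income = contribution − fixed costs = €6,782,772.00 − €4,149,900 = €2,632,872.00.
Degree of operating leverage = €6,782,772.00 / €2,632,872.00 = 2.5762.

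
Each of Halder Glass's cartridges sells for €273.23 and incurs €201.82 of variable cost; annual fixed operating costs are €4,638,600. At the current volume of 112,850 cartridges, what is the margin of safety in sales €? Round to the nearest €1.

Unit CM = price − variable cost = €273.23 − €201.82 = €71.41. Break-even units = €4,638,600 ÷ €71.41 = 64,957.29; break-even revenue = 64,957.29 × €273.23 = €17,748,280.04.
Actual sales revenue = 112,850 × €273.23 = €30,834,005.50.
Margin of safety = €30,834,005.50 − €17,748,280.04 = €13,085,725.

€13,085,725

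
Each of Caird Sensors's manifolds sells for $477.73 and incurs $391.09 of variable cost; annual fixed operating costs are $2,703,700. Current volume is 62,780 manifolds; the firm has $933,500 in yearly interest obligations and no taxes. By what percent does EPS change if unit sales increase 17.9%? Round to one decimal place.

Contribution at this volume is 62,780 × $86.64 = $5,439,259.20.
EBIT = $5,439,259.20 − $2,703,700 = $2,735,559.20.
After interest of $933,500.00, pre-tax earnings = $1,802,059.20.
Degree of combined leverage = contribution ÷ (EBIT − I) = $5,439,259.20 ÷ $1,802,059.20 = 3.0184.
EPS therefore changes by 3.0184 × (+17.9%) = +54.0%.

+54.0%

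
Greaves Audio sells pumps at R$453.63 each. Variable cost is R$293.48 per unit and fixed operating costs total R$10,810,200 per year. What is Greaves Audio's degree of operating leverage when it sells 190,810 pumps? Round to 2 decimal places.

Contribution at this volume is 190,810 × R$160.15 = R$30,558,221.50.
Operating income = contribution − fixed costs = R$30,558,221.50 − R$10,810,200 = R$19,748,021.50.
DOL = contribution ÷ EBIT = R$30,558,221.50 ÷ R$19,748,021.50 = 1.5474.

1.55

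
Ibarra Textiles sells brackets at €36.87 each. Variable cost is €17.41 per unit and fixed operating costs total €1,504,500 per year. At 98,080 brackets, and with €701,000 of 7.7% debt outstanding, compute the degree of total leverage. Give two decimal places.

5.45

Contribution at this volume is 98,080 × €19.46 = €1,908,636.80.
EBIT = €1,908,636.80 − €1,504,500 = €404,136.80. Interest = €53,977.00, so EBIT − I = €350,159.80.
Degree of total leverage = total CM / (EBIT − interest) = €1,908,636.80 / €350,159.80 = 5.4508.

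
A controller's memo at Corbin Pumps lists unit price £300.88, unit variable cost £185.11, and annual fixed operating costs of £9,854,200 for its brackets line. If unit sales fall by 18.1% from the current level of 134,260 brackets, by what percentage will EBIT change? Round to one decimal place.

Contribution at this volume is 134,260 × £115.77 = £15,543,280.20.
Subtracting fixed costs: EBIT = £15,543,280.20 − £9,854,200 = £5,689,080.20.
So DOL = total CM / EBIT = £15,543,280.20 / £5,689,080.20 = 2.7321.
%ΔEBIT = DOL × %ΔSales = 2.7321 × -18.1% = -49.5%.

-49.5%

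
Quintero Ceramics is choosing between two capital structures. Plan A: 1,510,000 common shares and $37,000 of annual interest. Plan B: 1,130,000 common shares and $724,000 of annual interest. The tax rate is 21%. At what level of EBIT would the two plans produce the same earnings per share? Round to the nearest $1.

$2,766,921

At indifference, (EBIT − 37,000)(1 − t)/1,510,000 = (EBIT − 724,000)(1 − t)/1,130,000.
The (1 − t) factor cancels: (EBIT − 37,000) × 1,130,000 = (EBIT − 724,000) × 1,510,000.
Solving, EBIT = (724,000·1,510,000 − 37,000·1,130,000) / (1,510,000 − 1,130,000) = 1,051,430,000,000 / 380,000 = 2,766,921.05.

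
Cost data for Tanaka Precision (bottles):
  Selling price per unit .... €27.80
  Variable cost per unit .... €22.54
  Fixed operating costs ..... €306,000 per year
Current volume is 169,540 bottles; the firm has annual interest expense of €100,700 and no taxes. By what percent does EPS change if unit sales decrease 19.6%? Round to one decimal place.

-36.0%

At 169,540 units, contribution = 169,540 × €5.26 = €891,780.40.
Operating income = contribution − fixed costs = €891,780.40 − €306,000 = €585,780.40.
Interest = €100,700.00, so EBIT − I = €485,080.40.
DCL = total CM / (EBIT − I) = €891,780.40 / €485,080.40 = 1.8384.
%ΔEPS = DCL × %ΔSales = 1.8384 × -19.6% = -36.0%.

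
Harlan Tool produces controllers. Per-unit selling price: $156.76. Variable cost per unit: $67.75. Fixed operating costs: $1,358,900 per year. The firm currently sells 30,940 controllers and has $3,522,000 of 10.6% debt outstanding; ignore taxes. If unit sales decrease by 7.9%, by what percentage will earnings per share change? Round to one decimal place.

-21.3%

Contribution at this volume is 30,940 × $89.01 = $2,753,969.40.
EBIT = $2,753,969.40 − $1,358,900 = $1,395,069.40.
After interest of $373,332.00, pre-tax earnings = $1,021,737.40.
Degree of combined leverage = contribution ÷ (EBIT − I) = $2,753,969.40 ÷ $1,021,737.40 = 2.6954.
EPS therefore changes by 2.6954 × (-7.9%) = -21.3%.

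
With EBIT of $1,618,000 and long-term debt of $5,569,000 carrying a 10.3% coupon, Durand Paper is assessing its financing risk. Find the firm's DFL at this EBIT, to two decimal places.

1.55

Interest = $573,607.00.
DFL = EBIT ÷ (EBIT − I) = $1,618,000 ÷ ($1,618,000 − $573,607.00) = $1,618,000 ÷ $1,044,393.00 = 1.5492.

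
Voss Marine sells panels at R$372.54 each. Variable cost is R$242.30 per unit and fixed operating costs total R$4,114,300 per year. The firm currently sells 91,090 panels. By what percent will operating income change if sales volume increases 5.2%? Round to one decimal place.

Contribution at this volume is 91,090 × R$130.24 = R$11,863,561.60.
Operating income = contribution − fixed costs = R$11,863,561.60 − R$4,114,300 = R$7,749,261.60.
DOL = contribution ÷ EBIT = R$11,863,561.60 ÷ R$7,749,261.60 = 1.5309.
So EBIT moves 1.5309 × (+5.2%) = +8.0%.

+8.0%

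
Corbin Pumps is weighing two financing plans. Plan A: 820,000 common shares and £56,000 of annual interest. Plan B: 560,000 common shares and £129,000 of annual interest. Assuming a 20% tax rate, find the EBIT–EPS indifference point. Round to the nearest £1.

Set EPS_A = EPS_B: (EBIT − £56,000)(1 − 0.20) ÷ 820,000 = (EBIT − £129,000)(1 − 0.20) ÷ 560,000.
Cancelling (1 − t) and cross-multiplying: 560,000·(EBIT − 56,000) = 820,000·(EBIT − 129,000).
Solving, EBIT = (129,000·820,000 − 56,000·560,000) / (820,000 − 560,000) = 74,420,000,000 / 260,000 = 286,230.77.

£286,231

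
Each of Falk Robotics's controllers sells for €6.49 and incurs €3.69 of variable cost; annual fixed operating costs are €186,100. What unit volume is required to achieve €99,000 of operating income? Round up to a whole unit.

101,822 controllers

Contribution margin per unit = €6.49 − €3.69 = €2.80.
Required volume = (fixed costs + target profit) ÷ CM = (€186,100 + €99,000) ÷ €2.80 = 101,821.43, so 101,822 controllers.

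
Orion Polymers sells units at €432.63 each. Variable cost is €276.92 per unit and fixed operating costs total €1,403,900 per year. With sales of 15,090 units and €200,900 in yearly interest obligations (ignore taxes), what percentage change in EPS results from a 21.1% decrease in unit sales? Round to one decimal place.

-66.6%

Total contribution margin = 15,090 × €155.71 = €2,349,663.90.
Operating income = contribution − fixed costs = €2,349,663.90 − €1,403,900 = €945,763.90.
After interest of €200,900.00, pre-tax earnings = €744,863.90.
DCL = total CM / (EBIT − I) = €2,349,663.90 / €744,863.90 = 3.1545.
EPS therefore changes by 3.1545 × (-21.1%) = -66.6%.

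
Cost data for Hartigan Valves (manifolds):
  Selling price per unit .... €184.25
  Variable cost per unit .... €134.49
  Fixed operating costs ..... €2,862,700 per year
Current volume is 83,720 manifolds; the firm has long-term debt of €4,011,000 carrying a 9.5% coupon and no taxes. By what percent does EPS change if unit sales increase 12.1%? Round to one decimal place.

+54.7%

At 83,720 units, contribution = 83,720 × €49.76 = €4,165,907.20.
EBIT = €4,165,907.20 − €2,862,700 = €1,303,207.20.
Interest = €381,045.00, so EBIT − I = €922,162.20.
Degree of combined leverage = contribution ÷ (EBIT − I) = €4,165,907.20 ÷ €922,162.20 = 4.5175.
EPS therefore changes by 4.5175 × (+12.1%) = +54.7%.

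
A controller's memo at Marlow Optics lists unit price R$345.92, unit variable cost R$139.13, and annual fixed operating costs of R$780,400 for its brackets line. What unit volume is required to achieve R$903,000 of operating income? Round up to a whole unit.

8,141 brackets

Unit CM = price − variable cost = R$345.92 − R$139.13 = R$206.79.
Required volume = (fixed costs + target profit) ÷ CM = (R$780,400 + R$903,000) ÷ R$206.79 = 8,140.63, so 8,141 brackets.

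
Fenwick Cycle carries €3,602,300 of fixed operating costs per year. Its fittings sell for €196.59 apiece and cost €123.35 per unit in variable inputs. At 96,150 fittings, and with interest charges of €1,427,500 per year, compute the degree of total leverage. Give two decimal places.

Contribution at this volume is 96,150 × €73.24 = €7,042,026.00.
Subtracting fixed costs: EBIT = €7,042,026.00 − €3,602,300 = €3,439,726.00. Interest = €1,427,500.00, so EBIT − I = €2,012,226.00.
Degree of total leverage = total CM / (EBIT − interest) = €7,042,026.00 / €2,012,226.00 = 3.4996.

3.50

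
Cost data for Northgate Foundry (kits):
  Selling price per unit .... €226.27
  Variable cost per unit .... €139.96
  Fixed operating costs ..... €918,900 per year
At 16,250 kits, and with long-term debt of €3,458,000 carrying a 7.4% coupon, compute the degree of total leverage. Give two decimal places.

6.16

At 16,250 units, contribution = 16,250 × €86.31 = €1,402,537.50.
Subtracting fixed costs: EBIT = €1,402,537.50 − €918,900 = €483,637.50. Interest = €255,892.00.
DOL = €1,402,537.50 ÷ €483,637.50 = 2.9000; DFL = €483,637.50 ÷ €227,745.50 = 2.1236.
DCL = DOL × DFL = 2.9000 × 2.1236 = 6.1584.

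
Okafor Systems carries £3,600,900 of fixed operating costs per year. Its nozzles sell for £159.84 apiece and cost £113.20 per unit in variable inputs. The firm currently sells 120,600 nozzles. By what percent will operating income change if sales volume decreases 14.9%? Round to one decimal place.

Contribution at this volume is 120,600 × £46.64 = £5,624,784.00.
EBIT = £5,624,784.00 − £3,600,900 = £2,023,884.00.
So DOL = total CM / EBIT = £5,624,784.00 / £2,023,884.00 = 2.7792.
So EBIT moves 2.7792 × (-14.9%) = -41.4%.

-41.4%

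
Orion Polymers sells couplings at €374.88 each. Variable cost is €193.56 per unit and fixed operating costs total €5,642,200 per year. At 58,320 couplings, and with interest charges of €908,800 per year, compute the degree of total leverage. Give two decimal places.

Contribution at this volume is 58,320 × €181.32 = €10,574,582.40.
EBIT = €10,574,582.40 − €5,642,200 = €4,932,382.40. Interest = €908,800.00.
DOL = €10,574,582.40 ÷ €4,932,382.40 = 2.1439; DFL = €4,932,382.40 ÷ €4,023,582.40 = 1.2259.
DCL = DOL × DFL = 2.1439 × 1.2259 = 2.6282.

2.63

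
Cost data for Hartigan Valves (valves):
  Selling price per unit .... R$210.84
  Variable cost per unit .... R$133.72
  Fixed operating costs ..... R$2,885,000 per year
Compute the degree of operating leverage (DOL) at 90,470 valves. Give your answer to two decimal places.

1.71

Contribution at this volume is 90,470 × R$77.12 = R$6,977,046.40.
Subtracting fixed costs: EBIT = R$6,977,046.40 − R$2,885,000 = R$4,092,046.40.
So DOL = total CM / EBIT = R$6,977,046.40 / R$4,092,046.40 = 1.7050.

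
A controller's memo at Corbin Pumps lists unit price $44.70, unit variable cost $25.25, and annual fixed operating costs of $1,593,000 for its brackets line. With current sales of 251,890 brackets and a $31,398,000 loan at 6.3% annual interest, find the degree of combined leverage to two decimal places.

3.69

At 251,890 units, contribution = 251,890 × $19.45 = $4,899,260.50.
Operating income = contribution − fixed costs = $4,899,260.50 − $1,593,000 = $3,306,260.50. Interest = $1,978,074.00, so EBIT − I = $1,328,186.50.
Degree of total leverage = total CM / (EBIT − interest) = $4,899,260.50 / $1,328,186.50 = 3.6887.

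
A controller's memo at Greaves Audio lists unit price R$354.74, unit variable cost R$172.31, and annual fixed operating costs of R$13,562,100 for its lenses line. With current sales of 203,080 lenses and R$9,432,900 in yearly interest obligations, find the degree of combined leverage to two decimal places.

Total contribution margin = 203,080 × R$182.43 = R$37,047,884.40.
Subtracting fixed costs: EBIT = R$37,047,884.40 − R$13,562,100 = R$23,485,784.40. Interest = R$9,432,900.00.
DOL = R$37,047,884.40 ÷ R$23,485,784.40 = 1.5775; DFL = R$23,485,784.40 ÷ R$14,052,884.40 = 1.6712.
Combined leverage = 1.5775 × 1.6712 = 2.6363.

2.64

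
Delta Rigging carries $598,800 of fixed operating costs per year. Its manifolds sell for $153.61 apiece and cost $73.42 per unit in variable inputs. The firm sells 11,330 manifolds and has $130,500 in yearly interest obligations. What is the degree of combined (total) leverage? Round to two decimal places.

Contribution at this volume is 11,330 × $80.19 = $908,552.70.
EBIT = $908,552.70 − $598,800 = $309,752.70. Interest = $130,500.00.
DOL = $908,552.70 ÷ $309,752.70 = 2.9332; DFL = $309,752.70 ÷ $179,252.70 = 1.7280.
DCL = DOL × DFL = 2.9332 × 1.7280 = 5.0686.

5.07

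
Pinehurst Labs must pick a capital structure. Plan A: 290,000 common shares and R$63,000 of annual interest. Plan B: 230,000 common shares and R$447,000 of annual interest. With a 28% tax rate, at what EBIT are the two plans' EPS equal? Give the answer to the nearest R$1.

R$1,919,000

Set EPS_A = EPS_B: (EBIT − R$63,000)(1 − 0.28) ÷ 290,000 = (EBIT − R$447,000)(1 − 0.28) ÷ 230,000.
Cancelling (1 − t) and cross-multiplying: 230,000·(EBIT − 63,000) = 290,000·(EBIT − 447,000).
EBIT × (290,000 − 230,000) = 447,000 × 290,000 − 63,000 × 230,000 = 115,140,000,000, so EBIT = 115,140,000,000 ÷ 60,000 = 1,919,000.00.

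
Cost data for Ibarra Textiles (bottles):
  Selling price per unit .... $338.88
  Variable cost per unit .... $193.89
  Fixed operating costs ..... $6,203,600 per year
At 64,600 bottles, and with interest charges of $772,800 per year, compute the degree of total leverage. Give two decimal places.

Contribution at this volume is 64,600 × $144.99 = $9,366,354.00.
Operating income = contribution − fixed costs = $9,366,354.00 − $6,203,600 = $3,162,754.00. Interest = $772,800.00.
DOL = $9,366,354.00 ÷ $3,162,754.00 = 2.9615; DFL = $3,162,754.00 ÷ $2,389,954.00 = 1.3234.
DCL = DOL × DFL = 2.9615 × 1.3234 = 3.9192.

3.92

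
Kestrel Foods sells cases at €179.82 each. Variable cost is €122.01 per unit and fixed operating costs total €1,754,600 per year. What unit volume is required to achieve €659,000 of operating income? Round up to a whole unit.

Contribution margin per unit = €179.82 − €122.01 = €57.81.
Units = (FC + target) / CM = (€1,754,600 + €659,000) / €57.81 = 41,750.56, so 41,751 cases.

41,751 cases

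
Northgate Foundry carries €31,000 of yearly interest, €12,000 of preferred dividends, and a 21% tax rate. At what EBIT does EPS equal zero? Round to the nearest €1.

Preferred dividends are paid after tax, so their pre-tax equivalent is €12,000 ÷ (1 − 0.21) = €15,189.87.
EPS = 0 when EBIT covers interest plus the pre-tax preferred burden: €31,000 + €15,189.87 = €46,189.87.

€46,190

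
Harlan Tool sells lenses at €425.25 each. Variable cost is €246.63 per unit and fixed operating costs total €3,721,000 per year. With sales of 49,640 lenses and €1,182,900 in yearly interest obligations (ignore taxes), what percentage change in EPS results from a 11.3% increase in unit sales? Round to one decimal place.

+25.3%

Total contribution margin = 49,640 × €178.62 = €8,866,696.80.
EBIT = €8,866,696.80 − €3,721,000 = €5,145,696.80.
After interest of €1,182,900.00, pre-tax earnings = €3,962,796.80.
DCL = total CM / (EBIT − I) = €8,866,696.80 / €3,962,796.80 = 2.2375.
EPS therefore changes by 2.2375 × (+11.3%) = +25.3%.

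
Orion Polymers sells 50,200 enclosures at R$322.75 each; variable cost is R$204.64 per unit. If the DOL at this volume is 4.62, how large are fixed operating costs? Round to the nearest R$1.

Contribution at this volume is 50,200 × R$118.11 = R$5,929,122.00.
Since DOL = CM ÷ EBIT, EBIT = R$5,929,122.00 ÷ 4.62 = R$1,283,359.74.
And FC = contribution − EBIT = R$5,929,122.00 − R$1,283,359.74 = R$4,645,762.

R$4,645,762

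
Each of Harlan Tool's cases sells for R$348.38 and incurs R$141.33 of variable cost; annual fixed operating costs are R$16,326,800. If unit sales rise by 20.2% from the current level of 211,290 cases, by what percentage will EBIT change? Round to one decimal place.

At 211,290 units, contribution = 211,290 × R$207.05 = R$43,747,594.50.
EBIT = R$43,747,594.50 − R$16,326,800 = R$27,420,794.50.
DOL = contribution ÷ EBIT = R$43,747,594.50 ÷ R$27,420,794.50 = 1.5954.
So EBIT moves 1.5954 × (+20.2%) = +32.2%.

+32.2%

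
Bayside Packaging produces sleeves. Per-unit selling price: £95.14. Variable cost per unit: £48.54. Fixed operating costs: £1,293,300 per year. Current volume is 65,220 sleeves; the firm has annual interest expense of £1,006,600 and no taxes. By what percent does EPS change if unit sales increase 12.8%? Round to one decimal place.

Contribution at this volume is 65,220 × £46.60 = £3,039,252.00.
Operating income = contribution − fixed costs = £3,039,252.00 − £1,293,300 = £1,745,952.00.
Interest = £1,006,600.00, so EBIT − I = £739,352.00.
Degree of combined leverage = contribution ÷ (EBIT − I) = £3,039,252.00 ÷ £739,352.00 = 4.1107.
EPS therefore changes by 4.1107 × (+12.8%) = +52.6%.

+52.6%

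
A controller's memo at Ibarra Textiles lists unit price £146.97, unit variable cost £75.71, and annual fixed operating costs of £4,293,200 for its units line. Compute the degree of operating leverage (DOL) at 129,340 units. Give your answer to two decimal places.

1.87

At 129,340 units, contribution = 129,340 × £71.26 = £9,216,768.40.
EBIT = £9,216,768.40 − £4,293,200 = £4,923,568.40.
Degree of operating leverage = £9,216,768.40 / £4,923,568.40 = 1.8720.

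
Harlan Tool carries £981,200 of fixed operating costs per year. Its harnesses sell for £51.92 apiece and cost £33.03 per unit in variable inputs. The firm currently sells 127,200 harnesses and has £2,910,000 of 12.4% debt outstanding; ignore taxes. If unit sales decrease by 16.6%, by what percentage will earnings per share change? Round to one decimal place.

-37.6%

Contribution at this volume is 127,200 × £18.89 = £2,402,808.00.
EBIT = £2,402,808.00 − £981,200 = £1,421,608.00.
Interest = £360,840.00, so EBIT − I = £1,060,768.00.
DCL = total CM / (EBIT − I) = £2,402,808.00 / £1,060,768.00 = 2.2652.
%ΔEPS = DCL × %ΔSales = 2.2652 × -16.6% = -37.6%.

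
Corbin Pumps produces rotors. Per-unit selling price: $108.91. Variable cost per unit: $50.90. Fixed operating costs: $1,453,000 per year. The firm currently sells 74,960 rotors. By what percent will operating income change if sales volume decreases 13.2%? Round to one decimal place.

-19.8%

At 74,960 units, contribution = 74,960 × $58.01 = $4,348,429.60.
Operating income = contribution − fixed costs = $4,348,429.60 − $1,453,000 = $2,895,429.60.
So DOL = total CM / EBIT = $4,348,429.60 / $2,895,429.60 = 1.5018.
Operating income changes by 1.5018 × -13.2% = -19.8%.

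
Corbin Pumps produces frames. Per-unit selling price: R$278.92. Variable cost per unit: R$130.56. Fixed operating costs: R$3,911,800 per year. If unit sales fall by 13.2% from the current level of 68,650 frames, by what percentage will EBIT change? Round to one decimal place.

-21.4%

At 68,650 units, contribution = 68,650 × R$148.36 = R$10,184,914.00.
EBIT = R$10,184,914.00 − R$3,911,800 = R$6,273,114.00.
Degree of operating leverage = R$10,184,914.00 / R$6,273,114.00 = 1.6236.
%ΔEBIT = DOL × %ΔSales = 1.6236 × -13.2% = -21.4%.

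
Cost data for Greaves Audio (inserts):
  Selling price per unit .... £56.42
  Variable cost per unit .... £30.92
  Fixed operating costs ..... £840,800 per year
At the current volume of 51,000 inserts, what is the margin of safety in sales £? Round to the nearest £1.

Contribution margin per unit = £56.42 − £30.92 = £25.50. Break-even units = £840,800 ÷ £25.50 = 32,972.55; break-even revenue = 32,972.55 × £56.42 = £1,860,311.22.
Current sales = 51,000 × £56.42 = £2,877,420.00.
Margin of safety = £2,877,420.00 − £1,860,311.22 = £1,017,109.

£1,017,109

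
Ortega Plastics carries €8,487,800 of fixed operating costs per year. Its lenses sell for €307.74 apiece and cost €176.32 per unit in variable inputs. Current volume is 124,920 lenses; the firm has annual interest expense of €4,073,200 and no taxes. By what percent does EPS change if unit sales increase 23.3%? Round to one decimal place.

Total contribution margin = 124,920 × €131.42 = €16,416,986.40.
EBIT = €16,416,986.40 − €8,487,800 = €7,929,186.40.
After interest of €4,073,200.00, pre-tax earnings = €3,855,986.40.
Degree of combined leverage = contribution ÷ (EBIT − I) = €16,416,986.40 ÷ €3,855,986.40 = 4.2575.
%ΔEPS = DCL × %ΔSales = 4.2575 × +23.3% = +99.2%.

+99.2%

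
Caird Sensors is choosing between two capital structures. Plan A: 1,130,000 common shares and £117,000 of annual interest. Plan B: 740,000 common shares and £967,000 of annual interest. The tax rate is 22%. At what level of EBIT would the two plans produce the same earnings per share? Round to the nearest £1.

At indifference, (EBIT − 117,000)(1 − t)/1,130,000 = (EBIT − 967,000)(1 − t)/740,000.
The (1 − t) factor cancels: (EBIT − 117,000) × 740,000 = (EBIT − 967,000) × 1,130,000.
EBIT × (1,130,000 − 740,000) = 967,000 × 1,130,000 − 117,000 × 740,000 = 1,006,130,000,000, so EBIT = 1,006,130,000,000 ÷ 390,000 = 2,579,820.51.

£2,579,821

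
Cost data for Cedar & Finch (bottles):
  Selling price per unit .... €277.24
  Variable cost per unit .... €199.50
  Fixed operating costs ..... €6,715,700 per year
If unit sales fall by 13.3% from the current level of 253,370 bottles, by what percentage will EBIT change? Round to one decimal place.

-20.2%

Total contribution margin = 253,370 × €77.74 = €19,696,983.80.
Operating income = contribution − fixed costs = €19,696,983.80 − €6,715,700 = €12,981,283.80.
Degree of operating leverage = €19,696,983.80 / €12,981,283.80 = 1.5173.
%ΔEBIT = DOL × %ΔSales = 1.5173 × -13.3% = -20.2%.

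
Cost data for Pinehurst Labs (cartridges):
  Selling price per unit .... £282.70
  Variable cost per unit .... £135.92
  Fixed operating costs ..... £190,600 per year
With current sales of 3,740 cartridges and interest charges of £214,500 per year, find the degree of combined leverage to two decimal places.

3.82

Total contribution margin = 3,740 × £146.78 = £548,957.20.
Subtracting fixed costs: EBIT = £548,957.20 − £190,600 = £358,357.20. Interest = £214,500.00, so EBIT − I = £143,857.20.
DCL = contribution ÷ (EBIT − I) = £548,957.20 ÷ £143,857.20 = 3.8160.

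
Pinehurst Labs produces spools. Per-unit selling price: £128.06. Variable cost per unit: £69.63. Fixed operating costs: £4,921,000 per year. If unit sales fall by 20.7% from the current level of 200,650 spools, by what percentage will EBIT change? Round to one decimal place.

-35.7%

At 200,650 units, contribution = 200,650 × £58.43 = £11,723,979.50.
EBIT = £11,723,979.50 − £4,921,000 = £6,802,979.50.
DOL = contribution ÷ EBIT = £11,723,979.50 ÷ £6,802,979.50 = 1.7234.
So EBIT moves 1.7234 × (-20.7%) = -35.7%.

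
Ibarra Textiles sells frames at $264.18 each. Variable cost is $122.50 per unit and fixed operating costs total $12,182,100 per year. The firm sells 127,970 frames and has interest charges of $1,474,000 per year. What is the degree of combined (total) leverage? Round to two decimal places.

Contribution at this volume is 127,970 × $141.68 = $18,130,789.60.
Subtracting fixed costs: EBIT = $18,130,789.60 − $12,182,100 = $5,948,689.60. Interest = $1,474,000.00, so EBIT − I = $4,474,689.60.
DCL = contribution ÷ (EBIT − I) = $18,130,789.60 ÷ $4,474,689.60 = 4.0519.

4.05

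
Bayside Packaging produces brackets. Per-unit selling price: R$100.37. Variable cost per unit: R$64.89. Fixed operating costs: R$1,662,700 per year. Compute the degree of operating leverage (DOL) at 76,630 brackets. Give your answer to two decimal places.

2.57

At 76,630 units, contribution = 76,630 × R$35.48 = R$2,718,832.40.
EBIT = R$2,718,832.40 − R$1,662,700 = R$1,056,132.40.
Degree of operating leverage = R$2,718,832.40 / R$1,056,132.40 = 2.5743.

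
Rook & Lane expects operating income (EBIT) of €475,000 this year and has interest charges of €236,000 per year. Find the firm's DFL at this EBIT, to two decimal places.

1.99

Interest = €236,000.00.
Degree of financial leverage = EBIT / (EBIT − interest) = €475,000 / €239,000.00 = 1.9874.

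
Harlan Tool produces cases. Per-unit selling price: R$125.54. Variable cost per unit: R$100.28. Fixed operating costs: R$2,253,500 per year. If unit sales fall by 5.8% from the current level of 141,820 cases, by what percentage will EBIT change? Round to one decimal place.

At 141,820 units, contribution = 141,820 × R$25.26 = R$3,582,373.20.
Operating income = contribution − fixed costs = R$3,582,373.20 − R$2,253,500 = R$1,328,873.20.
Degree of operating leverage = R$3,582,373.20 / R$1,328,873.20 = 2.6958.
So EBIT moves 2.6958 × (-5.8%) = -15.6%.

-15.6%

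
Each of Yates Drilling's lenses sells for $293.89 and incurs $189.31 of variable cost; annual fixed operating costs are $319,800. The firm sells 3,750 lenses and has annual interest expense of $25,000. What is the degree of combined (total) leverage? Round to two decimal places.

At 3,750 units, contribution = 3,750 × $104.58 = $392,175.00.
Subtracting fixed costs: EBIT = $392,175.00 − $319,800 = $72,375.00. Interest = $25,000.00.
DOL = $392,175.00 ÷ $72,375.00 = 5.4187; DFL = $72,375.00 ÷ $47,375.00 = 1.5277.
Combined leverage = 5.4187 × 1.5277 = 8.2781.

8.28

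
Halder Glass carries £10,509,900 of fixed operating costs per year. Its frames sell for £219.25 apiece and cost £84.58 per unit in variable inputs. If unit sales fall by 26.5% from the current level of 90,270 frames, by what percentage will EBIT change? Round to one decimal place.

-195.6%

Contribution at this volume is 90,270 × £134.67 = £12,156,660.90.
Operating income = contribution − fixed costs = £12,156,660.90 − £10,509,900 = £1,646,760.90.
Degree of operating leverage = £12,156,660.90 / £1,646,760.90 = 7.3822.
%ΔEBIT = DOL × %ΔSales = 7.3822 × -26.5% = -195.6%.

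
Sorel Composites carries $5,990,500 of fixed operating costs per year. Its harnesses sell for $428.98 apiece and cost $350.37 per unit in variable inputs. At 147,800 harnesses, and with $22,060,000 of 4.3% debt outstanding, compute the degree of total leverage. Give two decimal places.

2.48

Contribution at this volume is 147,800 × $78.61 = $11,618,558.00.
EBIT = $11,618,558.00 − $5,990,500 = $5,628,058.00. Interest = $948,580.00.
DOL = $11,618,558.00 ÷ $5,628,058.00 = 2.0644; DFL = $5,628,058.00 ÷ $4,679,478.00 = 1.2027.
Combined leverage = 2.0644 × 1.2027 = 2.4829.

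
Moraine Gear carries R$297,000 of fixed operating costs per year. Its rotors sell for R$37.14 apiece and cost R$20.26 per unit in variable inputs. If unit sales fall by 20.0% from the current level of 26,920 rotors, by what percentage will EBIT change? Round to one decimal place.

At 26,920 units, contribution = 26,920 × R$16.88 = R$454,409.60.
Operating income = contribution − fixed costs = R$454,409.60 − R$297,000 = R$157,409.60.
Degree of operating leverage = R$454,409.60 / R$157,409.60 = 2.8868.
So EBIT moves 2.8868 × (-20.0%) = -57.7%.

-57.7%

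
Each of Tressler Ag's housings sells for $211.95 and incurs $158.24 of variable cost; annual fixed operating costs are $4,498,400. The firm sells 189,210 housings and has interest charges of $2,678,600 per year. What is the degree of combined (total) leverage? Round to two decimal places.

3.40

Total contribution margin = 189,210 × $53.71 = $10,162,469.10.
Operating income = contribution − fixed costs = $10,162,469.10 − $4,498,400 = $5,664,069.10. Interest = $2,678,600.00.
DOL = $10,162,469.10 ÷ $5,664,069.10 = 1.7942; DFL = $5,664,069.10 ÷ $2,985,469.10 = 1.8972.
DCL = DOL × DFL = 1.7942 × 1.8972 = 3.4040.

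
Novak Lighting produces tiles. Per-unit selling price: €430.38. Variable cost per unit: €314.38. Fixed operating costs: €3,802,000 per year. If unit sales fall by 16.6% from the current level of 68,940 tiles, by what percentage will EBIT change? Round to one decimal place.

Contribution at this volume is 68,940 × €116.00 = €7,997,040.00.
EBIT = €7,997,040.00 − €3,802,000 = €4,195,040.00.
So DOL = total CM / EBIT = €7,997,040.00 / €4,195,040.00 = 1.9063.
So EBIT moves 1.9063 × (-16.6%) = -31.6%.

-31.6%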